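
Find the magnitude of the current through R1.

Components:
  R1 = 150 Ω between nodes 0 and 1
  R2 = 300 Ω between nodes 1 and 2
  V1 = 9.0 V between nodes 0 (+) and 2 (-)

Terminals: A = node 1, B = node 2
Nodal analysis, taking node 2 as the 0 V reference.
Source V1 fixes V_0 = 9 V.
KCL at each unknown node (sum of currents leaving = 0; resistances in Ω):
  Node 1: (V_1 - 9)/150 + (V_1 - 0)/300 = 0
Collecting terms: 0.01 × V_1 = 0.06  =>  V_1 = 6 V
I_R1 = (V_0 - V_1)/R1 = (9 - 6)/150 = 0.02 A
|I_R1| = 0.02 A

Final answer: |I_R1| = 0.02 A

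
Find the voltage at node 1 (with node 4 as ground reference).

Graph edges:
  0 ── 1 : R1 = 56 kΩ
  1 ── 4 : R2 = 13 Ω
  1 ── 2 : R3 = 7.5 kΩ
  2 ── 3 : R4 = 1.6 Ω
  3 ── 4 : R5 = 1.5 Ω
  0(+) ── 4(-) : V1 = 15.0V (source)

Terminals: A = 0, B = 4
Nodal analysis, taking node 4 as the 0 V reference.
Source V1 fixes V_0 = 15 V.
KCL at each unknown node (sum of currents leaving = 0; resistances in Ω):
  Node 1: (V_1 - 15)/56000 + (V_1 - 0)/13 + (V_1 - V_2)/7500 = 0
  Node 2: (V_2 - V_1)/7500 + (V_2 - V_3)/1.6 = 0
  Node 3: (V_3 - V_2)/1.6 + (V_3 - 0)/1.5 = 0
Collecting terms (coefficients in siemens):
  0.07707·V_1 - 0.0001333·V_2 = 0.0002679
  0.6251·V_2 - 0.0001333·V_1 - 0.625·V_3 = 0
  1.292·V_3 - 0.625·V_2 = 0
Solving these 3 simultaneous equations (Gaussian elimination) gives:
  V_1 = 0.003475 V, V_2 = 0.000001436 V, V_3 = 0.0000006948 V
The requested potential is V_1 = 0.003475 V.

Final answer: V_1 = 0.003475 V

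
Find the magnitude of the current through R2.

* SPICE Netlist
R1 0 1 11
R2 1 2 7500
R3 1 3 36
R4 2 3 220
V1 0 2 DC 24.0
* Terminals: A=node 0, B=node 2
Nodal analysis, taking node 2 as the 0 V reference.
Source V1 fixes V_0 = 24 V.
KCL at each unknown node (sum of currents leaving = 0; resistances in Ω):
  Node 1: (V_1 - 24)/11 + (V_1 - 0)/7500 + (V_1 - V_3)/36 = 0
  Node 3: (V_3 - V_1)/36 + (V_3 - 0)/220 = 0
Collecting terms (coefficients in siemens):
  0.1188·V_1 - 0.02778·V_3 = 2.182
  0.03232·V_3 - 0.02778·V_1 = 0
Determinant D = (0.1188)(0.03232) - (-0.02778)(-0.02778) = 0.003069
V_1 = [(2.182)(0.03232) - (-0.02778)(0)]/D = 22.98 V
V_3 = [(0.1188)(0) - (2.182)(-0.02778)]/D = 19.75 V
I_R2 = (V_1 - V_2)/R2 = (22.98 - 0)/7500 = 0.003064 A
|I_R2| = 0.003064 A

Final answer: |I_R2| = 0.003064 A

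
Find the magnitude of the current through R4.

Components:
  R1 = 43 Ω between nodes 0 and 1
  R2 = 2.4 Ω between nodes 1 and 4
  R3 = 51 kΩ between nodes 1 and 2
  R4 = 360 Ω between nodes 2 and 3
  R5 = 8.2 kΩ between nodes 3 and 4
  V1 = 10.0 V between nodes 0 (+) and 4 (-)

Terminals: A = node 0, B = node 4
Nodal analysis, taking node 4 as the 0 V reference.
Source V1 fixes V_0 = 10 V.
KCL at each unknown node (sum of currents leaving = 0; resistances in Ω):
  Node 1: (V_1 - 10)/43 + (V_1 - 0)/2.4 + (V_1 - V_2)/51000 = 0
  Node 2: (V_2 - V_1)/51000 + (V_2 - V_3)/360 = 0
  Node 3: (V_3 - V_2)/360 + (V_3 - 0)/8200 = 0
Collecting terms (coefficients in siemens):
  0.4399·V_1 - 0.00001961·V_2 = 0.2326
  0.002797·V_2 - 0.00001961·V_1 - 0.002778·V_3 = 0
  0.0029·V_3 - 0.002778·V_2 = 0
Solving these 3 simultaneous equations (Gaussian elimination) gives:
  V_1 = 0.5286 V, V_2 = 0.07597 V, V_3 = 0.07278 V
I_R4 = (V_2 - V_3)/R4 = (0.07597 - 0.07278)/360 = 0.000008875 A
|I_R4| = 0.000008875 A

Final answer: |I_R4| = 8.875e-06 A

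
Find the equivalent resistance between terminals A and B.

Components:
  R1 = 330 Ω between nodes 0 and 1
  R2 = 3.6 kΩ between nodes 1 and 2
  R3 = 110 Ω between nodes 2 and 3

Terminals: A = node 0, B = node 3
Reduce the network between node 0 (A) and node 3 (B) by series/parallel combination:
  Rs1 = R1 + R2 (series, joined only at node 1) = 330 + 3600 = 3930 Ω
  Rs2 = R3 + Rs1 (series, joined only at node 2) = 110 + 3930 = 4040 Ω
R_eq = 4.04 kΩ

Final answer: 4.04 kΩ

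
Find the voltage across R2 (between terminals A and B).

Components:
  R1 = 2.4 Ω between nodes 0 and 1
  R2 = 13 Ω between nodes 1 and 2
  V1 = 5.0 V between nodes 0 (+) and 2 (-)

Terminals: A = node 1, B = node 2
R1 and R2 are in series across V1 (node 0 → node 1 → node 2), and the output A–B is taken across R2, so this is a voltage divider.
Series current: I = V1/(R1 + R2) = 5/(2.4 + 13) = 5/15.4 = 0.3247 A
V_R2 = I × R2 = V1 × R2/(R1 + R2) = 5 × 13/15.4 = 4.221 V

Final answer: 4.221 V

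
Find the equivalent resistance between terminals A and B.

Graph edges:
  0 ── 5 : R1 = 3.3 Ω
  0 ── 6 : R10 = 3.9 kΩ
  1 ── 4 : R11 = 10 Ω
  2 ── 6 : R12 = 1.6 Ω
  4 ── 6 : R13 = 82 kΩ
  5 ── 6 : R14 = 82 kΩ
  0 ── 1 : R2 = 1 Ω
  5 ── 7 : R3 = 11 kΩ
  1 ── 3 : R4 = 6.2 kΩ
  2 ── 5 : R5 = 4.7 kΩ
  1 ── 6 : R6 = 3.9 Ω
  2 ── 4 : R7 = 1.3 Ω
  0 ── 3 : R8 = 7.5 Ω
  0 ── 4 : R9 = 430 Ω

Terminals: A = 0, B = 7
The network is not a plain series/parallel combination. Inject a 1 A test current into terminal A (node 0) and return it from terminal B (node 7); then R_eq = V_A / (1 A).
Nodal analysis, taking node 7 as the 0 V reference.
Current source I_test pushes 1 A into node 0 and draws it out of node 7.
KCL at each unknown node (sum of currents leaving = 0; resistances in Ω):
  Node 0: (V_0 - V_5)/3.3 + (V_0 - V_1)/1 + (V_0 - V_3)/7.5 + (V_0 - V_4)/430 + (V_0 - V_6)/3900 - 1 = 0
  Node 1: (V_1 - V_0)/1 + (V_1 - V_3)/6200 + (V_1 - V_6)/3.9 + (V_1 - V_4)/10 = 0
  Node 2: (V_2 - V_5)/4700 + (V_2 - V_4)/1.3 + (V_2 - V_6)/1.6 = 0
  Node 3: (V_3 - V_0)/7.5 + (V_3 - V_1)/6200 = 0
  Node 4: (V_4 - V_0)/430 + (V_4 - V_1)/10 + (V_4 - V_2)/1.3 + (V_4 - V_6)/82000 = 0
  Node 5: (V_5 - V_0)/3.3 + (V_5 - V_2)/4700 + (V_5 - 0)/11000 + (V_5 - V_6)/82000 = 0
  Node 6: (V_6 - V_0)/3900 + (V_6 - V_1)/3.9 + (V_6 - V_2)/1.6 + (V_6 - V_4)/82000 + (V_6 - V_5)/82000 = 0
Collecting terms (coefficients in siemens):
  1.439·V_0 - 1·V_1 - 0.1333·V_3 - 0.002326·V_4 - 0.303·V_5 - 0.0002564·V_6 = 1
  1.357·V_1 - 1·V_0 - 0.0001613·V_3 - 0.1·V_4 - 0.2564·V_6 = 0
  1.394·V_2 - 0.7692·V_4 - 0.0002128·V_5 - 0.625·V_6 = 0
  0.1335·V_3 - 0.1333·V_0 - 0.0001613·V_1 = 0
  0.8716·V_4 - 0.002326·V_0 - 0.1·V_1 - 0.7692·V_2 - 0.0000122·V_6 = 0
  0.3033·V_5 - 0.303·V_0 - 0.0002128·V_2 - 0.0000122·V_6 = 0
  0.8817·V_6 - 0.0002564·V_0 - 0.2564·V_1 - 0.625·V_2 - 0.0000122·V_4 - 0.0000122·V_5 = 0
Solving these 7 simultaneous equations (Gaussian elimination) gives:
  V_0 = 11000 V, V_1 = 11000 V, V_2 = 11000 V, V_3 = 11000 V
  V_4 = 11000 V, V_5 = 11000 V, V_6 = 11000 V
R_eq = V_0 / 1 A = 11000 Ω = 11 kΩ

Final answer: 11 kΩ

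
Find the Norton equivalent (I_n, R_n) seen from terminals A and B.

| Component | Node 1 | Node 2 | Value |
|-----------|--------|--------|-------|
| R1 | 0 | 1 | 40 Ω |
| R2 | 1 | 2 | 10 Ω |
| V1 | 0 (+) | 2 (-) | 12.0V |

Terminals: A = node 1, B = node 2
Find the Thévenin equivalent first; then I_n = V_th/R_th and R_n = R_th.
Step 1 — V_th is the open-circuit voltage V_A - V_B (nothing connected across the terminals).
Nodal analysis, taking node 2 as the 0 V reference.
Source V1 fixes V_0 = 12 V.
KCL at each unknown node (sum of currents leaving = 0; resistances in Ω):
  Node 1: (V_1 - 12)/40 + (V_1 - 0)/10 = 0
Collecting terms: 0.125 × V_1 = 0.3  =>  V_1 = 2.4 V
V_th = V_1 - V_2 = 2.4 - 0 = 2.4 V
Step 2 — R_th: zero the source — replace V1 by a short circuit (node 2 merges into node 0) — and find the resistance seen between A (node 1) and B (node 0).
Reduce the network between node 1 (A) and node 0 (B) by series/parallel combination:
  Rp1 = R1 ‖ R2 (parallel, both between nodes 0 and 1) = 1/(1/40 + 1/10) = 8 Ω
R_th = 8 Ω
I_n = V_th/R_th = 2.4/8 = 0.3 A, and R_n = R_th = 8 Ω

Final answer: I_n = 0.3 A, R_n = 8 Ω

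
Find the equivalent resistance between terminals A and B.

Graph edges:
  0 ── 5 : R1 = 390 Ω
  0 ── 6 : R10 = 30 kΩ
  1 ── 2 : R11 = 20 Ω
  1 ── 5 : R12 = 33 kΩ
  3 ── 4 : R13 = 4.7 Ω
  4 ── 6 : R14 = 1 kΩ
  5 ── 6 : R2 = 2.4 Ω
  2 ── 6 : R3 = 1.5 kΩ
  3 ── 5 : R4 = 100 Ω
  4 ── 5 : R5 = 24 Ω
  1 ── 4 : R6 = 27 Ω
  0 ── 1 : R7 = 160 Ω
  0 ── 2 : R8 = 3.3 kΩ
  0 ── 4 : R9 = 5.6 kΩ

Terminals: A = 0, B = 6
The network is not a plain series/parallel combination. Inject a 1 A test current into terminal A (node 0) and return it from terminal B (node 6); then R_eq = V_A / (1 A).
Nodal analysis, taking node 6 as the 0 V reference.
Current source I_test pushes 1 A into node 0 and draws it out of node 6.
KCL at each unknown node (sum of currents leaving = 0; resistances in Ω):
  Node 0: (V_0 - V_5)/390 + (V_0 - V_1)/160 + (V_0 - V_2)/3300 + (V_0 - V_4)/5600 + (V_0 - 0)/30000 - 1 = 0
  Node 1: (V_1 - V_0)/160 + (V_1 - V_4)/27 + (V_1 - V_2)/20 + (V_1 - V_5)/33000 = 0
  Node 2: (V_2 - V_0)/3300 + (V_2 - V_1)/20 + (V_2 - 0)/1500 = 0
  Node 3: (V_3 - V_5)/100 + (V_3 - V_4)/4.7 = 0
  Node 4: (V_4 - V_0)/5600 + (V_4 - V_1)/27 + (V_4 - V_3)/4.7 + (V_4 - V_5)/24 + (V_4 - 0)/1000 = 0
  Node 5: (V_5 - V_0)/390 + (V_5 - V_1)/33000 + (V_5 - V_3)/100 + (V_5 - V_4)/24 + (V_5 - 0)/2.4 = 0
Collecting terms (coefficients in siemens):
  0.009329·V_0 - 0.00625·V_1 - 0.000303·V_2 - 0.0001786·V_4 - 0.002564·V_5 = 1
  0.09332·V_1 - 0.00625·V_0 - 0.05·V_2 - 0.03704·V_4 - 0.0000303·V_5 = 0
  0.05097·V_2 - 0.000303·V_0 - 0.05·V_1 = 0
  0.2228·V_3 - 0.2128·V_4 - 0.01·V_5 = 0
  0.2926·V_4 - 0.0001786·V_0 - 0.03704·V_1 - 0.2128·V_3 - 0.04167·V_5 = 0
  0.4709·V_5 - 0.002564·V_0 - 0.0000303·V_1 - 0.01·V_3 - 0.04167·V_4 = 0
Solving these 6 simultaneous equations (Gaussian elimination) gives:
  V_0 = 130.2 V, V_1 = 31.5 V, V_2 = 31.67 V, V_3 = 14.07 V
  V_4 = 14.62 V, V_5 = 2.304 V
R_eq = V_0 / 1 A = 130.2 Ω

Final answer: 130.2 Ω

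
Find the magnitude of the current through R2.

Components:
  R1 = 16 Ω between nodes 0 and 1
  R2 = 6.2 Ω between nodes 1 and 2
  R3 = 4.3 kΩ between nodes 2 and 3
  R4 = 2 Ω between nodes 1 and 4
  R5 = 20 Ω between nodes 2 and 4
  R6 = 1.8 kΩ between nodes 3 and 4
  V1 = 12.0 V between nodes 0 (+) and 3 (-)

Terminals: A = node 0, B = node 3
Nodal analysis, taking node 3 as the 0 V reference.
Source V1 fixes V_0 = 12 V.
KCL at each unknown node (sum of currents leaving = 0; resistances in Ω):
  Node 1: (V_1 - 12)/16 + (V_1 - V_2)/6.2 + (V_1 - V_4)/2 = 0
  Node 2: (V_2 - V_1)/6.2 + (V_2 - 0)/4300 + (V_2 - V_4)/20 = 0
  Node 4: (V_4 - V_1)/2 + (V_4 - V_2)/20 + (V_4 - 0)/1800 = 0
Collecting terms (coefficients in siemens):
  0.7238·V_1 - 0.1613·V_2 - 0.5·V_4 = 0.75
  0.2115·V_2 - 0.1613·V_1 - 0.05·V_4 = 0
  0.5506·V_4 - 0.5·V_1 - 0.05·V_2 = 0
Solving these 3 simultaneous equations (Gaussian elimination) gives:
  V_1 = 11.85 V, V_2 = 11.83 V, V_4 = 11.84 V
I_R2 = (V_1 - V_2)/R2 = (11.85 - 11.83)/6.2 = 0.002614 A
|I_R2| = 0.002614 A

Final answer: |I_R2| = 0.002614 A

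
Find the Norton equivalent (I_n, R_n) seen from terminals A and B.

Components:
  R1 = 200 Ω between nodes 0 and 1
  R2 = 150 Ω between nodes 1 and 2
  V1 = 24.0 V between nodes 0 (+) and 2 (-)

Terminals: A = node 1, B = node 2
Find the Thévenin equivalent first; then I_n = V_th/R_th and R_n = R_th.
Step 1 — V_th is the open-circuit voltage V_A - V_B (nothing connected across the terminals).
Nodal analysis, taking node 2 as the 0 V reference.
Source V1 fixes V_0 = 24 V.
KCL at each unknown node (sum of currents leaving = 0; resistances in Ω):
  Node 1: (V_1 - 24)/200 + (V_1 - 0)/150 = 0
Collecting terms: 0.01167 × V_1 = 0.12  =>  V_1 = 10.29 V
V_th = V_1 - V_2 = 10.29 - 0 = 10.29 V
Step 2 — R_th: zero the source — replace V1 by a short circuit (node 2 merges into node 0) — and find the resistance seen between A (node 1) and B (node 0).
Reduce the network between node 1 (A) and node 0 (B) by series/parallel combination:
  Rp1 = R1 ‖ R2 (parallel, both between nodes 0 and 1) = 1/(1/200 + 1/150) = 85.71 Ω
R_th = 85.71 Ω
I_n = V_th/R_th = 10.29/85.71 = 0.12 A, and R_n = R_th = 85.71 Ω

Final answer: I_n = 0.12 A, R_n = 85.71 Ω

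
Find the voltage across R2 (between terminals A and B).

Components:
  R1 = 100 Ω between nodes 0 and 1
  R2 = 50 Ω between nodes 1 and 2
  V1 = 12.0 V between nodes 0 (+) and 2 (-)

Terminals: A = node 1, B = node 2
R1 and R2 are in series across V1 (node 0 → node 1 → node 2), and the output A–B is taken across R2, so this is a voltage divider.
Series current: I = V1/(R1 + R2) = 12/(100 + 50) = 12/150 = 0.08 A
V_R2 = I × R2 = V1 × R2/(R1 + R2) = 12 × 50/150 = 4 V

Final answer: 4 V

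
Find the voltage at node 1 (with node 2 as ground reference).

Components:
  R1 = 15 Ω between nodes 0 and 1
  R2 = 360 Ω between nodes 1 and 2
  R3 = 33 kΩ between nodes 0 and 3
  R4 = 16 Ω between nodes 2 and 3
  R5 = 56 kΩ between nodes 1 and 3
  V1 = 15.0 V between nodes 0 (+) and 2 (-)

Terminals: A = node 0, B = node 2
Nodal analysis, taking node 2 as the 0 V reference.
Source V1 fixes V_0 = 15 V.
KCL at each unknown node (sum of currents leaving = 0; resistances in Ω):
  Node 1: (V_1 - 15)/15 + (V_1 - 0)/360 + (V_1 - V_3)/56000 = 0
  Node 3: (V_3 - 15)/33000 + (V_3 - 0)/16 + (V_3 - V_1)/56000 = 0
Collecting terms (coefficients in siemens):
  0.06946·V_1 - 0.00001786·V_3 = 1
  0.06255·V_3 - 0.00001786·V_1 = 0.0004545
Determinant D = (0.06946)(0.06255) - (-0.00001786)(-0.00001786) = 0.004345
V_1 = [(1)(0.06255) - (-0.00001786)(0.0004545)]/D = 14.4 V
V_3 = [(0.06946)(0.0004545) - (1)(-0.00001786)]/D = 0.01138 V
The requested potential is V_1 = 14.4 V.

Final answer: V_1 = 14.4 V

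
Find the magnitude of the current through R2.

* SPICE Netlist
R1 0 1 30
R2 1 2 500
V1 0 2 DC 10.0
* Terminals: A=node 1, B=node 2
Nodal analysis, taking node 2 as the 0 V reference.
Source V1 fixes V_0 = 10 V.
KCL at each unknown node (sum of currents leaving = 0; resistances in Ω):
  Node 1: (V_1 - 10)/30 + (V_1 - 0)/500 = 0
Collecting terms: 0.03533 × V_1 = 0.3333  =>  V_1 = 9.434 V
I_R2 = (V_1 - V_2)/R2 = (9.434 - 0)/500 = 0.01887 A
|I_R2| = 0.01887 A

Final answer: |I_R2| = 0.01887 A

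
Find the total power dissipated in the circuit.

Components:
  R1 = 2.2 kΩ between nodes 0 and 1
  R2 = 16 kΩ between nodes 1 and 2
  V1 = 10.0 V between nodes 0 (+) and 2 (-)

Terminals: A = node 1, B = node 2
Nodal analysis, taking node 2 as the 0 V reference.
Source V1 fixes V_0 = 10 V.
KCL at each unknown node (sum of currents leaving = 0; resistances in Ω):
  Node 1: (V_1 - 10)/2200 + (V_1 - 0)/16000 = 0
Collecting terms: 0.000517 × V_1 = 0.004545  =>  V_1 = 8.791 V
Power in each resistor, P = (ΔV)²/R:
  P_R1 = (10 - 8.791)²/2200 = 0.0006642 W
  P_R2 = (8.791 - 0)²/16000 = 0.00483 W
P_total = P_R1 + P_R2 = 0.005495 W

Final answer: 0.005495 W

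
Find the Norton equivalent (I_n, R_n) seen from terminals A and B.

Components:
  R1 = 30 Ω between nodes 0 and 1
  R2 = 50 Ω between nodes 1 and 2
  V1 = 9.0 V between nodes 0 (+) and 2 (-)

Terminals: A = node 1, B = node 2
Find the Thévenin equivalent first; then I_n = V_th/R_th and R_n = R_th.
Step 1 — V_th is the open-circuit voltage V_A - V_B (nothing connected across the terminals).
Nodal analysis, taking node 2 as the 0 V reference.
Source V1 fixes V_0 = 9 V.
KCL at each unknown node (sum of currents leaving = 0; resistances in Ω):
  Node 1: (V_1 - 9)/30 + (V_1 - 0)/50 = 0
Collecting terms: 0.05333 × V_1 = 0.3  =>  V_1 = 5.625 V
V_th = V_1 - V_2 = 5.625 - 0 = 5.625 V
Step 2 — R_th: zero the source — replace V1 by a short circuit (node 2 merges into node 0) — and find the resistance seen between A (node 1) and B (node 0).
Reduce the network between node 1 (A) and node 0 (B) by series/parallel combination:
  Rp1 = R1 ‖ R2 (parallel, both between nodes 0 and 1) = 1/(1/30 + 1/50) = 18.75 Ω
R_th = 18.75 Ω
I_n = V_th/R_th = 5.625/18.75 = 0.3 A, and R_n = R_th = 18.75 Ω

Final answer: I_n = 0.3 A, R_n = 18.75 Ω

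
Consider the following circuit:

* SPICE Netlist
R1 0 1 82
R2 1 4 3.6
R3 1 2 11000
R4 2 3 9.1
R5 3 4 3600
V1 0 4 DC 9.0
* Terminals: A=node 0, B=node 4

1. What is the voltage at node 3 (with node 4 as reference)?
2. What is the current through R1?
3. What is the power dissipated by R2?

Nodal analysis, taking node 4 as the 0 V reference.
Source V1 fixes V_0 = 9 V.
KCL at each unknown node (sum of currents leaving = 0; resistances in Ω):
  Node 1: (V_1 - 9)/82 + (V_1 - 0)/3.6 + (V_1 - V_2)/11000 = 0
  Node 2: (V_2 - V_1)/11000 + (V_2 - V_3)/9.1 = 0
  Node 3: (V_3 - V_2)/9.1 + (V_3 - 0)/3600 = 0
Collecting terms (coefficients in siemens):
  0.2901·V_1 - 0.00009091·V_2 = 0.1098
  0.11·V_2 - 0.00009091·V_1 - 0.1099·V_3 = 0
  0.1102·V_3 - 0.1099·V_2 = 0
Solving these 3 simultaneous equations (Gaussian elimination) gives:
  V_1 = 0.3784 V, V_2 = 0.09349 V, V_3 = 0.09325 V
Part 1:
  Read off the nodal solution: V_3 = 0.09325 V
Part 2:
  I_R1 = (V_0 - V_1)/R1 = (9 - 0.3784)/82 = 0.1051 A
  Magnitude: I_R1 = 0.1051 A
Part 3:
  I_R2 = (V_1 - V_4)/R2 = (0.3784 - 0)/3.6 = 0.1051 A
  P_R2 = I_R2² × R2 = (0.1051)² × 3.6 = 0.03978 W

Final answers:
1. V_3 = 0.09325 V
2. I_R1 = 0.1051 A
3. P_R2 = 0.03978 W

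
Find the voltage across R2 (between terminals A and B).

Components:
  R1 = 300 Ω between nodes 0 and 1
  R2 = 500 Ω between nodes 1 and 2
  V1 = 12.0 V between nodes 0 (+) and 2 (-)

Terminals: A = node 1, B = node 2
R1 and R2 are in series across V1 (node 0 → node 1 → node 2), and the output A–B is taken across R2, so this is a voltage divider.
Series current: I = V1/(R1 + R2) = 12/(300 + 500) = 12/800 = 0.015 A
V_R2 = I × R2 = V1 × R2/(R1 + R2) = 12 × 500/800 = 7.5 V

Final answer: 7.5 V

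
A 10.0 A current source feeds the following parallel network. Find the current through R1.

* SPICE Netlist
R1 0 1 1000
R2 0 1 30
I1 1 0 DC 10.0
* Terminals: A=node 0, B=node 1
All resistors sit directly between nodes 0 and 1, so they are in parallel and share one voltage V; the full source current 10 A splits among them.
1/R_par = 1/1000 + 1/30 = 0.03433 S  =>  R_par = 29.13 Ω
V = I × R_par = 10 × 29.13 = 291.3 V
I_R1 = V/R1 = 291.3/1000 = 0.2913 A

Final answer: 0.2913 A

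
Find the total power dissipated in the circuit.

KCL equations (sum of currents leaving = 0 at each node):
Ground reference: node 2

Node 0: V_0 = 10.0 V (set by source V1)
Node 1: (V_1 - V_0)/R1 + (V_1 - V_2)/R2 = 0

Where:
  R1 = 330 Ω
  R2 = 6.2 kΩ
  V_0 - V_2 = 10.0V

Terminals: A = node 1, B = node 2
Nodal analysis, taking node 2 as the 0 V reference.
Source V1 fixes V_0 = 10 V.
KCL at each unknown node (sum of currents leaving = 0; resistances in Ω):
  Node 1: (V_1 - 10)/330 + (V_1 - 0)/6200 = 0
Collecting terms: 0.003192 × V_1 = 0.0303  =>  V_1 = 9.495 V
Power in each resistor, P = (ΔV)²/R:
  P_R1 = (10 - 9.495)²/330 = 0.0007739 W
  P_R2 = (9.495 - 0)²/6200 = 0.01454 W
P_total = P_R1 + P_R2 = 0.01531 W

Final answer: 0.01531 W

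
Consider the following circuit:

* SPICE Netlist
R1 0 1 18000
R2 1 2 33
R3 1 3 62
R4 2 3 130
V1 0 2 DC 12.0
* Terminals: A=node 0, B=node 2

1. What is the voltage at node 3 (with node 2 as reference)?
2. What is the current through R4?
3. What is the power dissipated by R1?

Nodal analysis, taking node 2 as the 0 V reference.
Source V1 fixes V_0 = 12 V.
KCL at each unknown node (sum of currents leaving = 0; resistances in Ω):
  Node 1: (V_1 - 12)/18000 + (V_1 - 0)/33 + (V_1 - V_3)/62 = 0
  Node 3: (V_3 - V_1)/62 + (V_3 - 0)/130 = 0
Collecting terms (coefficients in siemens):
  0.04649·V_1 - 0.01613·V_3 = 0.0006667
  0.02382·V_3 - 0.01613·V_1 = 0
Determinant D = (0.04649)(0.02382) - (-0.01613)(-0.01613) = 0.0008473
V_1 = [(0.0006667)(0.02382) - (-0.01613)(0)]/D = 0.01874 V
V_3 = [(0.04649)(0) - (0.0006667)(-0.01613)]/D = 0.01269 V
Part 1:
  Read off the nodal solution: V_3 = 0.01269 V
Part 2:
  I_R4 = (V_2 - V_3)/R4 = (0 - 0.01269)/130 = -0.00009763 A
  Magnitude: I_R4 = 0.00009763 A
Part 3:
  I_R1 = (V_0 - V_1)/R1 = (12 - 0.01874)/18000 = 0.0006656 A
  P_R1 = I_R1² × R1 = (0.0006656)² × 18000 = 0.007975 W

Final answers:
1. V_3 = 0.01269 V
2. I_R4 = 9.763e-05 A
3. P_R1 = 0.007975 W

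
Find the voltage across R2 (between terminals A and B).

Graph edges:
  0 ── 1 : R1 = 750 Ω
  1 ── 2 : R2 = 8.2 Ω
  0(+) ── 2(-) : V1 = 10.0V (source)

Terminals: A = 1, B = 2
R1 and R2 are in series across V1 (node 0 → node 1 → node 2), and the output A–B is taken across R2, so this is a voltage divider.
Series current: I = V1/(R1 + R2) = 10/(750 + 8.2) = 10/758.2 = 0.01319 A
V_R2 = I × R2 = V1 × R2/(R1 + R2) = 10 × 8.2/758.2 = 0.1082 V

Final answer: 0.1082 V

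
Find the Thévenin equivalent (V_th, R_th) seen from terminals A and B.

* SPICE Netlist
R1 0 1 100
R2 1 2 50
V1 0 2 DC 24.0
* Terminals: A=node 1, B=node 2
Step 1 — V_th is the open-circuit voltage V_A - V_B (nothing connected across the terminals).
Nodal analysis, taking node 2 as the 0 V reference.
Source V1 fixes V_0 = 24 V.
KCL at each unknown node (sum of currents leaving = 0; resistances in Ω):
  Node 1: (V_1 - 24)/100 + (V_1 - 0)/50 = 0
Collecting terms: 0.03 × V_1 = 0.24  =>  V_1 = 8 V
V_th = V_1 - V_2 = 8 - 0 = 8 V
Step 2 — R_th: zero the source — replace V1 by a short circuit (node 2 merges into node 0) — and find the resistance seen between A (node 1) and B (node 0).
Reduce the network between node 1 (A) and node 0 (B) by series/parallel combination:
  Rp1 = R1 ‖ R2 (parallel, both between nodes 0 and 1) = 1/(1/100 + 1/50) = 33.33 Ω
R_th = 33.33 Ω

Final answer: V_th = 8 V, R_th = 33.33 Ω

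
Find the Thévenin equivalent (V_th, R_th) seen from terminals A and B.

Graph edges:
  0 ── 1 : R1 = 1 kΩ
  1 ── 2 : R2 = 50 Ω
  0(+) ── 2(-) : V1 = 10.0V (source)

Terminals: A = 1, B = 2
Step 1 — V_th is the open-circuit voltage V_A - V_B (nothing connected across the terminals).
Nodal analysis, taking node 2 as the 0 V reference.
Source V1 fixes V_0 = 10 V.
KCL at each unknown node (sum of currents leaving = 0; resistances in Ω):
  Node 1: (V_1 - 10)/1000 + (V_1 - 0)/50 = 0
Collecting terms: 0.021 × V_1 = 0.01  =>  V_1 = 0.4762 V
V_th = V_1 - V_2 = 0.4762 - 0 = 0.4762 V
Step 2 — R_th: zero the source — replace V1 by a short circuit (node 2 merges into node 0) — and find the resistance seen between A (node 1) and B (node 0).
Reduce the network between node 1 (A) and node 0 (B) by series/parallel combination:
  Rp1 = R1 ‖ R2 (parallel, both between nodes 0 and 1) = 1/(1/1000 + 1/50) = 47.62 Ω
R_th = 47.62 Ω

Final answer: V_th = 0.4762 V, R_th = 47.62 Ω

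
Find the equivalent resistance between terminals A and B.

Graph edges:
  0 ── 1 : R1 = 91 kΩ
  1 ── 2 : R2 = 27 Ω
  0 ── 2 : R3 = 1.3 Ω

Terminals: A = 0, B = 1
Reduce the network between node 0 (A) and node 1 (B) by series/parallel combination:
  Rs1 = R3 + R2 (series, joined only at node 2) = 1.3 + 27 = 28.3 Ω
  Rp1 = R1 ‖ Rs1 (parallel, both between nodes 0 and 1) = 1/(1/91000 + 1/28.3) = 28.29 Ω
R_eq = 28.29 Ω

Final answer: 28.29 Ω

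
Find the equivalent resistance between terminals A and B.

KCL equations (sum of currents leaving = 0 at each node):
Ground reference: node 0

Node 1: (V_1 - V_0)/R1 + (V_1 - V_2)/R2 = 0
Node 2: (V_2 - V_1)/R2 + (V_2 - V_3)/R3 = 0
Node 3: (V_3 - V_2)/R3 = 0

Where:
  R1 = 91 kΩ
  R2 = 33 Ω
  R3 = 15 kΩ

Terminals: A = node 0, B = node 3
Reduce the network between node 0 (A) and node 3 (B) by series/parallel combination:
  Rs1 = R1 + R2 (series, joined only at node 1) = 91000 + 33 = 91030 Ω
  Rs2 = R3 + Rs1 (series, joined only at node 2) = 15000 + 91030 = 106000 Ω
R_eq = 106 kΩ

Final answer: 106 kΩ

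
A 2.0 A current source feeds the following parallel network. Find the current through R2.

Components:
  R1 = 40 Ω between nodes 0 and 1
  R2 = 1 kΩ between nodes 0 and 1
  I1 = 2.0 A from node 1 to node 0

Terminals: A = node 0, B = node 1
All resistors sit directly between nodes 0 and 1, so they are in parallel and share one voltage V; the full source current 2 A splits among them.
1/R_par = 1/40 + 1/1000 = 0.026 S  =>  R_par = 38.46 Ω
V = I × R_par = 2 × 38.46 = 76.92 V
I_R2 = V/R2 = 76.92/1000 = 0.07692 A

Final answer: 0.07692 A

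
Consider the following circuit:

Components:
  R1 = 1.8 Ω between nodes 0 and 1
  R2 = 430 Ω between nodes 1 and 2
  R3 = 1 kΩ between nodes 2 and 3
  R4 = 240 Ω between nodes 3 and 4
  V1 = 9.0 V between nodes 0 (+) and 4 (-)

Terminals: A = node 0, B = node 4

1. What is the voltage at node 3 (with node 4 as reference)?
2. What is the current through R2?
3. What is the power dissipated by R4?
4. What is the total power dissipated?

Nodal analysis, taking node 4 as the 0 V reference.
Source V1 fixes V_0 = 9 V.
KCL at each unknown node (sum of currents leaving = 0; resistances in Ω):
  Node 1: (V_1 - 9)/1.8 + (V_1 - V_2)/430 = 0
  Node 2: (V_2 - V_1)/430 + (V_2 - V_3)/1000 = 0
  Node 3: (V_3 - V_2)/1000 + (V_3 - 0)/240 = 0
Collecting terms (coefficients in siemens):
  0.5579·V_1 - 0.002326·V_2 = 5
  0.003326·V_2 - 0.002326·V_1 - 0.001·V_3 = 0
  0.005167·V_3 - 0.001·V_2 = 0
Solving these 3 simultaneous equations (Gaussian elimination) gives:
  V_1 = 8.99 V, V_2 = 6.675 V, V_3 = 1.292 V
Part 1:
  Read off the nodal solution: V_3 = 1.292 V
Part 2:
  I_R2 = (V_1 - V_2)/R2 = (8.99 - 6.675)/430 = 0.005383 A
  Magnitude: I_R2 = 0.005383 A
Part 3:
  I_R4 = (V_3 - V_4)/R4 = (1.292 - 0)/240 = 0.005383 A
  P_R4 = I_R4² × R4 = (0.005383)² × 240 = 0.006955 W
Part 4:
  Power in each resistor, P = (ΔV)²/R:
    P_R1 = (9 - 8.99)²/1.8 = 0.00005217 W
    P_R2 = (8.99 - 6.675)²/430 = 0.01246 W
    P_R3 = (6.675 - 1.292)²/1000 = 0.02898 W
    P_R4 = (1.292 - 0)²/240 = 0.006955 W
  P_total = P_R1 + P_R2 + P_R3 + P_R4 = 0.04845 W

Final answers:
1. V_3 = 1.292 V
2. I_R2 = 0.005383 A
3. P_R4 = 0.006955 W
4. P_total = 0.04845 W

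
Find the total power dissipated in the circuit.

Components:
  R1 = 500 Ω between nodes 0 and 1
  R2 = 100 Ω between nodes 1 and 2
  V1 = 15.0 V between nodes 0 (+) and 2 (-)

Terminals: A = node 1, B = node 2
Nodal analysis, taking node 2 as the 0 V reference.
Source V1 fixes V_0 = 15 V.
KCL at each unknown node (sum of currents leaving = 0; resistances in Ω):
  Node 1: (V_1 - 15)/500 + (V_1 - 0)/100 = 0
Collecting terms: 0.012 × V_1 = 0.03  =>  V_1 = 2.5 V
Power in each resistor, P = (ΔV)²/R:
  P_R1 = (15 - 2.5)²/500 = 0.3125 W
  P_R2 = (2.5 - 0)²/100 = 0.0625 W
P_total = P_R1 + P_R2 = 0.375 W

Final answer: 0.375 W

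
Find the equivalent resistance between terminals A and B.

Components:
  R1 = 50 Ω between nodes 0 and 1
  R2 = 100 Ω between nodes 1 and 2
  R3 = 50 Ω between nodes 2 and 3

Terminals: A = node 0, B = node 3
Reduce the network between node 0 (A) and node 3 (B) by series/parallel combination:
  Rs1 = R1 + R2 (series, joined only at node 1) = 50 + 100 = 150 Ω
  Rs2 = R3 + Rs1 (series, joined only at node 2) = 50 + 150 = 200 Ω
R_eq = 200 Ω

Final answer: 200 Ω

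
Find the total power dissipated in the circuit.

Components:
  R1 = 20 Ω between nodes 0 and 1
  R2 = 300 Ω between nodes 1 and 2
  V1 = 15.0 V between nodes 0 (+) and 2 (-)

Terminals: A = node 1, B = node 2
Nodal analysis, taking node 2 as the 0 V reference.
Source V1 fixes V_0 = 15 V.
KCL at each unknown node (sum of currents leaving = 0; resistances in Ω):
  Node 1: (V_1 - 15)/20 + (V_1 - 0)/300 = 0
Collecting terms: 0.05333 × V_1 = 0.75  =>  V_1 = 14.06 V
Power in each resistor, P = (ΔV)²/R:
  P_R1 = (15 - 14.06)²/20 = 0.04395 W
  P_R2 = (14.06 - 0)²/300 = 0.6592 W
P_total = P_R1 + P_R2 = 0.7031 W

Final answer: 0.7031 W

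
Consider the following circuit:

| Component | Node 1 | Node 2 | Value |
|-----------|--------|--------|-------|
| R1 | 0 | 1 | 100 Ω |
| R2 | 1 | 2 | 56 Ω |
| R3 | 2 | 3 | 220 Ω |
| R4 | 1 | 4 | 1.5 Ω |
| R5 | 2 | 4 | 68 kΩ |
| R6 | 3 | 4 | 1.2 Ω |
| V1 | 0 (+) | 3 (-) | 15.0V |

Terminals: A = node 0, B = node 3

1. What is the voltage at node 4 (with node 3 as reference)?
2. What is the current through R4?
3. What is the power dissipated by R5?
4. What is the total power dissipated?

Nodal analysis, taking node 3 as the 0 V reference.
Source V1 fixes V_0 = 15 V.
KCL at each unknown node (sum of currents leaving = 0; resistances in Ω):
  Node 1: (V_1 - 15)/100 + (V_1 - V_2)/56 + (V_1 - V_4)/1.5 = 0
  Node 2: (V_2 - V_1)/56 + (V_2 - 0)/220 + (V_2 - V_4)/68000 = 0
  Node 4: (V_4 - V_1)/1.5 + (V_4 - V_2)/68000 + (V_4 - 0)/1.2 = 0
Collecting terms (coefficients in siemens):
  0.6945·V_1 - 0.01786·V_2 - 0.6667·V_4 = 0.15
  0.02242·V_2 - 0.01786·V_1 - 0.00001471·V_4 = 0
  1.5·V_4 - 0.6667·V_1 - 0.00001471·V_2 = 0
Solving these 3 simultaneous equations (Gaussian elimination) gives:
  V_1 = 0.3906 V, V_2 = 0.3113 V, V_4 = 0.1736 V
Part 1:
  Read off the nodal solution: V_4 = 0.1736 V
Part 2:
  I_R4 = (V_1 - V_4)/R4 = (0.3906 - 0.1736)/1.5 = 0.1447 A
  Magnitude: I_R4 = 0.1447 A
Part 3:
  I_R5 = (V_2 - V_4)/R5 = (0.3113 - 0.1736)/68000 = 0.000002025 A
  P_R5 = I_R5² × R5 = (0.000002025)² × 68000 = 0.0000002787 W
Part 4:
  Power in each resistor, P = (ΔV)²/R:
    P_R1 = (15 - 0.3906)²/100 = 2.134 W
    P_R2 = (0.3906 - 0.3113)²/56 = 0.0001124 W
    P_R3 = (0.3113 - 0)²/220 = 0.0004404 W
    P_R4 = (0.3906 - 0.1736)²/1.5 = 0.0314 W
    P_R5 = (0.3113 - 0.1736)²/68000 = 0.0000002787 W
    P_R6 = (0 - 0.1736)²/1.2 = 0.02512 W
  P_total = P_R1 + P_R2 + P_R3 + P_R4 + P_R5 + P_R6 = 2.191 W

Final answers:
1. V_4 = 0.1736 V
2. I_R4 = 0.1447 A
3. P_R5 = 2.787e-07 W
4. P_total = 2.191 W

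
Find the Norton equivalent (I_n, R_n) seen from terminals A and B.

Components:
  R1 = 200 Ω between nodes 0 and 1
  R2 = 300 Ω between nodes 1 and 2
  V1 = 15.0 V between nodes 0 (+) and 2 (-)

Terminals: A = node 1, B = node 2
Find the Thévenin equivalent first; then I_n = V_th/R_th and R_n = R_th.
Step 1 — V_th is the open-circuit voltage V_A - V_B (nothing connected across the terminals).
Nodal analysis, taking node 2 as the 0 V reference.
Source V1 fixes V_0 = 15 V.
KCL at each unknown node (sum of currents leaving = 0; resistances in Ω):
  Node 1: (V_1 - 15)/200 + (V_1 - 0)/300 = 0
Collecting terms: 0.008333 × V_1 = 0.075  =>  V_1 = 9 V
V_th = V_1 - V_2 = 9 - 0 = 9 V
Step 2 — R_th: zero the source — replace V1 by a short circuit (node 2 merges into node 0) — and find the resistance seen between A (node 1) and B (node 0).
Reduce the network between node 1 (A) and node 0 (B) by series/parallel combination:
  Rp1 = R1 ‖ R2 (parallel, both between nodes 0 and 1) = 1/(1/200 + 1/300) = 120 Ω
R_th = 120 Ω
I_n = V_th/R_th = 9/120 = 0.075 A, and R_n = R_th = 120 Ω

Final answer: I_n = 0.075 A, R_n = 120 Ω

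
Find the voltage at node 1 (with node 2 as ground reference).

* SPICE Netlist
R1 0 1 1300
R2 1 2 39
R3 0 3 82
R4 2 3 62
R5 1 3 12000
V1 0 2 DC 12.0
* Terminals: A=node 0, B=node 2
Nodal analysis, taking node 2 as the 0 V reference.
Source V1 fixes V_0 = 12 V.
KCL at each unknown node (sum of currents leaving = 0; resistances in Ω):
  Node 1: (V_1 - 12)/1300 + (V_1 - 0)/39 + (V_1 - V_3)/12000 = 0
  Node 3: (V_3 - 12)/82 + (V_3 - 0)/62 + (V_3 - V_1)/12000 = 0
Collecting terms (coefficients in siemens):
  0.02649·V_1 - 0.00008333·V_3 = 0.009231
  0.02841·V_3 - 0.00008333·V_1 = 0.1463
Determinant D = (0.02649)(0.02841) - (-0.00008333)(-0.00008333) = 0.0007526
V_1 = [(0.009231)(0.02841) - (-0.00008333)(0.1463)]/D = 0.3646 V
V_3 = [(0.02649)(0.1463) - (0.009231)(-0.00008333)]/D = 5.153 V
The requested potential is V_1 = 0.3646 V.

Final answer: V_1 = 0.3646 V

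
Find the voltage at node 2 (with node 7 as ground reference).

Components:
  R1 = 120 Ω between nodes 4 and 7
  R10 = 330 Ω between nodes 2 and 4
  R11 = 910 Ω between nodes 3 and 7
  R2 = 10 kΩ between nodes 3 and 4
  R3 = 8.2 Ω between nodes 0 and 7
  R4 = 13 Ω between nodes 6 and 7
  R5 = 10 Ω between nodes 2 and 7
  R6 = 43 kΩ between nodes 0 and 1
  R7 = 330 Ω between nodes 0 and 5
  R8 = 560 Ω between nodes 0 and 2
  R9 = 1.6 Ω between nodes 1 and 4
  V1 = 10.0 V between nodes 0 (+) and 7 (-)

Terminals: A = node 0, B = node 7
Nodal analysis, taking node 7 as the 0 V reference.
Source V1 fixes V_0 = 10 V.
KCL at each unknown node (sum of currents leaving = 0; resistances in Ω):
  Node 1: (V_1 - 10)/43000 + (V_1 - V_4)/1.6 = 0
  Node 2: (V_2 - 0)/10 + (V_2 - 10)/560 + (V_2 - V_4)/330 = 0
  Node 3: (V_3 - V_4)/10000 + (V_3 - 0)/910 = 0
  Node 4: (V_4 - 0)/120 + (V_4 - V_3)/10000 + (V_4 - V_1)/1.6 + (V_4 - V_2)/330 = 0
  Node 5: (V_5 - 10)/330 = 0
  Node 6: (V_6 - 0)/13 = 0
Collecting terms (coefficients in siemens):
  0.625·V_1 - 0.625·V_4 = 0.0002326
  0.1048·V_2 - 0.00303·V_4 = 0.01786
  0.001199·V_3 - 0.0001·V_4 = 0
  0.6365·V_4 - 0.625·V_1 - 0.00303·V_2 - 0.0001·V_3 = 0
  0.00303·V_5 = 0.0303
  0.07692·V_6 = 0
Solving these 6 simultaneous equations (Gaussian elimination) gives:
  V_1 = 0.06611 V, V_2 = 0.1723 V, V_3 = 0.005483 V, V_4 = 0.06574 V
  V_5 = 10 V, V_6 = 0 V
The requested potential is V_2 = 0.1723 V.

Final answer: V_2 = 0.1723 V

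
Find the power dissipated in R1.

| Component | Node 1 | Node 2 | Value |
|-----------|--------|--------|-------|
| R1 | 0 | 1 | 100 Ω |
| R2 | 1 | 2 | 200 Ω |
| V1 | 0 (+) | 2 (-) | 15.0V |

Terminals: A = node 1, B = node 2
Nodal analysis, taking node 2 as the 0 V reference.
Source V1 fixes V_0 = 15 V.
KCL at each unknown node (sum of currents leaving = 0; resistances in Ω):
  Node 1: (V_1 - 15)/100 + (V_1 - 0)/200 = 0
Collecting terms: 0.015 × V_1 = 0.15  =>  V_1 = 10 V
I_R1 = (V_0 - V_1)/R1 = (15 - 10)/100 = 0.05 A
P_R1 = I_R1² × R1 = (0.05)² × 100 = 0.25 W

Final answer: 0.25 W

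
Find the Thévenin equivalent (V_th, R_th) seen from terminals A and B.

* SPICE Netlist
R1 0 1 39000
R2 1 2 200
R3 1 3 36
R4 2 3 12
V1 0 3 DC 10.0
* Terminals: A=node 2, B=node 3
Step 1 — V_th is the open-circuit voltage V_A - V_B (nothing connected across the terminals).
Nodal analysis, taking node 3 as the 0 V reference.
Source V1 fixes V_0 = 10 V.
KCL at each unknown node (sum of currents leaving = 0; resistances in Ω):
  Node 1: (V_1 - 10)/39000 + (V_1 - V_2)/200 + (V_1 - 0)/36 = 0
  Node 2: (V_2 - V_1)/200 + (V_2 - 0)/12 = 0
Collecting terms (coefficients in siemens):
  0.0328·V_1 - 0.005·V_2 = 0.0002564
  0.08833·V_2 - 0.005·V_1 = 0
Determinant D = (0.0328)(0.08833) - (-0.005)(-0.005) = 0.002873
V_1 = [(0.0002564)(0.08833) - (-0.005)(0)]/D = 0.007885 V
V_2 = [(0.0328)(0) - (0.0002564)(-0.005)]/D = 0.0004463 V
V_th = V_2 - V_3 = 0.0004463 - 0 = 0.0004463 V
Step 2 — R_th: zero the source — replace V1 by a short circuit (node 3 merges into node 0) — and find the resistance seen between A (node 2) and B (node 0).
Reduce the network between node 2 (A) and node 0 (B) by series/parallel combination:
  Rp1 = R1 ‖ R3 (parallel, both between nodes 0 and 1) = 1/(1/39000 + 1/36) = 35.97 Ω
  Rs1 = R2 + Rp1 (series, joined only at node 1) = 200 + 35.97 = 236 Ω
  Rp2 = R4 ‖ Rs1 (parallel, both between nodes 0 and 2) = 1/(1/12 + 1/236) = 11.42 Ω
R_th = 11.42 Ω

Final answer: V_th = 0.0004463 V, R_th = 11.42 Ω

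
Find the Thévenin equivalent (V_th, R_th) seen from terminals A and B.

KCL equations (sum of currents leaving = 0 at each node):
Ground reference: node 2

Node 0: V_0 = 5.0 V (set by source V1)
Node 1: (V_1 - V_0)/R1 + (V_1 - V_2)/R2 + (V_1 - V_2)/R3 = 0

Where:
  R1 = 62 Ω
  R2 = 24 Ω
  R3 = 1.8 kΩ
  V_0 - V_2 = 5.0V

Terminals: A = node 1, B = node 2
Step 1 — V_th is the open-circuit voltage V_A - V_B (nothing connected across the terminals).
Nodal analysis, taking node 2 as the 0 V reference.
Source V1 fixes V_0 = 5 V.
KCL at each unknown node (sum of currents leaving = 0; resistances in Ω):
  Node 1: (V_1 - 5)/62 + (V_1 - 0)/24 + (V_1 - 0)/1800 = 0
Collecting terms: 0.05835 × V_1 = 0.08065  =>  V_1 = 1.382 V
V_th = V_1 - V_2 = 1.382 - 0 = 1.382 V
Step 2 — R_th: zero the source — replace V1 by a short circuit (node 2 merges into node 0) — and find the resistance seen between A (node 1) and B (node 0).
Reduce the network between node 1 (A) and node 0 (B) by series/parallel combination:
  Rp1 = R1 ‖ R2 ‖ R3 (parallel, all between nodes 0 and 1) = 1/(1/62 + 1/24 + 1/1800) = 17.14 Ω
R_th = 17.14 Ω

Final answer: V_th = 1.382 V, R_th = 17.14 Ω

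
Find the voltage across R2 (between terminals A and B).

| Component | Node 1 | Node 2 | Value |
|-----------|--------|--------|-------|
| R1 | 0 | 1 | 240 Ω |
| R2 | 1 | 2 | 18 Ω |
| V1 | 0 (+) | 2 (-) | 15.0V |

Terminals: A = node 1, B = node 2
R1 and R2 are in series across V1 (node 0 → node 1 → node 2), and the output A–B is taken across R2, so this is a voltage divider.
Series current: I = V1/(R1 + R2) = 15/(240 + 18) = 15/258 = 0.05814 A
V_R2 = I × R2 = V1 × R2/(R1 + R2) = 15 × 18/258 = 1.047 V

Final answer: 1.047 V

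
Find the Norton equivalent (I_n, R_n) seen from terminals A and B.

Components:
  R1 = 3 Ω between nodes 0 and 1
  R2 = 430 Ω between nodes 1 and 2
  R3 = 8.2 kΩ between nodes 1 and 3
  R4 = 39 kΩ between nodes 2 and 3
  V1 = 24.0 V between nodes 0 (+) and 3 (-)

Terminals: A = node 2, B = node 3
Find the Thévenin equivalent first; then I_n = V_th/R_th and R_n = R_th.
Step 1 — V_th is the open-circuit voltage V_A - V_B (nothing connected across the terminals).
Nodal analysis, taking node 3 as the 0 V reference.
Source V1 fixes V_0 = 24 V.
KCL at each unknown node (sum of currents leaving = 0; resistances in Ω):
  Node 1: (V_1 - 24)/3 + (V_1 - V_2)/430 + (V_1 - 0)/8200 = 0
  Node 2: (V_2 - V_1)/430 + (V_2 - 0)/39000 = 0
Collecting terms (coefficients in siemens):
  0.3358·V_1 - 0.002326·V_2 = 8
  0.002351·V_2 - 0.002326·V_1 = 0
Determinant D = (0.3358)(0.002351) - (-0.002326)(-0.002326) = 0.0007841
V_1 = [(8)(0.002351) - (-0.002326)(0)]/D = 23.99 V
V_2 = [(0.3358)(0) - (8)(-0.002326)]/D = 23.73 V
V_th = V_2 - V_3 = 23.73 - 0 = 23.73 V
Step 2 — R_th: zero the source — replace V1 by a short circuit (node 3 merges into node 0) — and find the resistance seen between A (node 2) and B (node 0).
Reduce the network between node 2 (A) and node 0 (B) by series/parallel combination:
  Rp1 = R1 ‖ R3 (parallel, both between nodes 0 and 1) = 1/(1/3 + 1/8200) = 2.999 Ω
  Rs1 = R2 + Rp1 (series, joined only at node 1) = 430 + 2.999 = 433 Ω
  Rp2 = R4 ‖ Rs1 (parallel, both between nodes 0 and 2) = 1/(1/39000 + 1/433) = 428.2 Ω
R_th = 428.2 Ω
I_n = V_th/R_th = 23.73/428.2 = 0.05541 A, and R_n = R_th = 428.2 Ω

Final answer: I_n = 0.05541 A, R_n = 428.2 Ω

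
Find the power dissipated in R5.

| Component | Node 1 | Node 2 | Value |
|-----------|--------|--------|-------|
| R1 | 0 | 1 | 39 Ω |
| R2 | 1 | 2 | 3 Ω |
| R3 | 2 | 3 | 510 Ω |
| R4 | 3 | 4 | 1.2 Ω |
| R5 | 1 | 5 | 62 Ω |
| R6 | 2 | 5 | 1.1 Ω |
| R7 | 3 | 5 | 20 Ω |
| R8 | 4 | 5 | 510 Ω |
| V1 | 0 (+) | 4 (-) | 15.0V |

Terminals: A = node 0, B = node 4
Nodal analysis, taking node 4 as the 0 V reference.
Source V1 fixes V_0 = 15 V.
KCL at each unknown node (sum of currents leaving = 0; resistances in Ω):
  Node 1: (V_1 - 15)/39 + (V_1 - V_2)/3 + (V_1 - V_5)/62 = 0
  Node 2: (V_2 - V_1)/3 + (V_2 - V_3)/510 + (V_2 - V_5)/1.1 = 0
  Node 3: (V_3 - V_2)/510 + (V_3 - 0)/1.2 + (V_3 - V_5)/20 = 0
  Node 5: (V_5 - V_1)/62 + (V_5 - V_2)/1.1 + (V_5 - V_3)/20 + (V_5 - 0)/510 = 0
Collecting terms (coefficients in siemens):
  0.3751·V_1 - 0.3333·V_2 - 0.01613·V_5 = 0.3846
  1.244·V_2 - 0.3333·V_1 - 0.001961·V_3 - 0.9091·V_5 = 0
  0.8853·V_3 - 0.001961·V_2 - 0.05·V_5 = 0
  0.9772·V_5 - 0.01613·V_1 - 0.9091·V_2 - 0.05·V_3 = 0
Solving these 4 simultaneous equations (Gaussian elimination) gives:
  V_1 = 5.629 V, V_2 = 4.953 V, V_3 = 0.2772 V, V_5 = 4.715 V
I_R5 = (V_1 - V_5)/R5 = (5.629 - 4.715)/62 = 0.01475 A
P_R5 = I_R5² × R5 = (0.01475)² × 62 = 0.01349 W

Final answer: 0.01349 W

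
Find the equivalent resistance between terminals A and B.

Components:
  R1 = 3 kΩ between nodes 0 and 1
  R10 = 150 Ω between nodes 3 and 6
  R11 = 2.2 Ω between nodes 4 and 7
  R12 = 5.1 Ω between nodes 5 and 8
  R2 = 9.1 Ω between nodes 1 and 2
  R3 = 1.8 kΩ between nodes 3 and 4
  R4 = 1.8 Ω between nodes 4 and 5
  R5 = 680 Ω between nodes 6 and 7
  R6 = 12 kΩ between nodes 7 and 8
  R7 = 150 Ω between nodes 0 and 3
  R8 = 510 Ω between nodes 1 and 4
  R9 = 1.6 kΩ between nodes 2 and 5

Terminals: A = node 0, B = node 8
The network is not a plain series/parallel combination. Inject a 1 A test current into terminal A (node 0) and return it from terminal B (node 8); then R_eq = V_A / (1 A).
Nodal analysis, taking node 8 as the 0 V reference.
Current source I_test pushes 1 A into node 0 and draws it out of node 8.
KCL at each unknown node (sum of currents leaving = 0; resistances in Ω):
  Node 0: (V_0 - V_1)/3000 + (V_0 - V_3)/150 - 1 = 0
  Node 1: (V_1 - V_0)/3000 + (V_1 - V_2)/9.1 + (V_1 - V_4)/510 = 0
  Node 2: (V_2 - V_1)/9.1 + (V_2 - V_5)/1600 = 0
  Node 3: (V_3 - V_0)/150 + (V_3 - V_4)/1800 + (V_3 - V_6)/150 = 0
  Node 4: (V_4 - V_1)/510 + (V_4 - V_3)/1800 + (V_4 - V_5)/1.8 + (V_4 - V_7)/2.2 = 0
  Node 5: (V_5 - V_2)/1600 + (V_5 - V_4)/1.8 + (V_5 - 0)/5.1 = 0
  Node 6: (V_6 - V_3)/150 + (V_6 - V_7)/680 = 0
  Node 7: (V_7 - V_4)/2.2 + (V_7 - V_6)/680 + (V_7 - 0)/12000 = 0
Collecting terms (coefficients in siemens):
  0.007·V_0 - 0.0003333·V_1 - 0.006667·V_3 = 1
  0.1122·V_1 - 0.0003333·V_0 - 0.1099·V_2 - 0.001961·V_4 = 0
  0.1105·V_2 - 0.1099·V_1 - 0.000625·V_5 = 0
  0.01389·V_3 - 0.006667·V_0 - 0.0005556·V_4 - 0.006667·V_6 = 0
  1.013·V_4 - 0.001961·V_1 - 0.0005556·V_3 - 0.5556·V_5 - 0.4545·V_7 = 0
  0.7523·V_5 - 0.000625·V_2 - 0.5556·V_4 = 0
  0.008137·V_6 - 0.006667·V_3 - 0.001471·V_7 = 0
  0.4561·V_7 - 0.4545·V_4 - 0.001471·V_6 = 0
Solving these 8 simultaneous equations (Gaussian elimination) gives:
  V_0 = 599.9 V, V_1 = 74.26 V, V_2 = 73.87 V, V_3 = 476.2 V
  V_4 = 6.818 V, V_5 = 5.097 V, V_6 = 391.6 V, V_7 = 8.057 V
R_eq = V_0 / 1 A = 599.9 Ω

Final answer: 599.9 Ω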